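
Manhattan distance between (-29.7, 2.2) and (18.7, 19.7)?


|(-29.7)-18.7| + |2.2-19.7| = 48.4 + 17.5 = 65.9

65.9


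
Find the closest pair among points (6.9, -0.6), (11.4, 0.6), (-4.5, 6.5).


d(P0,P1) = 4.6573, d(P0,P2) = 13.4302, d(P1,P2) = 16.9594
Closest: P0 and P1

Closest pair: (6.9, -0.6) and (11.4, 0.6), distance = 4.6573


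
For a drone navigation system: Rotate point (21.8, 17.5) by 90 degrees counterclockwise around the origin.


90° CCW: (x,y) -> (-y, x)
(21.8,17.5) -> (-17.5, 21.8)

(-17.5, 21.8)


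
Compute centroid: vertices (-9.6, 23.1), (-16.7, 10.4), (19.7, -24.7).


Centroid = ((x_A+x_B+x_C)/3, (y_A+y_B+y_C)/3)
= (((-9.6)+(-16.7)+19.7)/3, (23.1+10.4+(-24.7))/3)
= (-2.2, 2.9333)

(-2.2, 2.9333)


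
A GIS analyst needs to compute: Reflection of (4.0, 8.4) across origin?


Reflection over origin: (x,y) -> (-x,-y)
(4, 8.4) -> (-4, -8.4)

(-4, -8.4)


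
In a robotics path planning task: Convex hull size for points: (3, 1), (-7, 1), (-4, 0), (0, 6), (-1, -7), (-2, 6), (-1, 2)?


Convex hull vertices (CCW): (-7, 1), (-1, -7), (3, 1), (0, 6), (-2, 6)
Count = 5

5


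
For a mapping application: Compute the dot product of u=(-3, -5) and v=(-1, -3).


u . v = u_x*v_x + u_y*v_y = (-3)*(-1) + (-5)*(-3)
= 3 + 15 = 18

18


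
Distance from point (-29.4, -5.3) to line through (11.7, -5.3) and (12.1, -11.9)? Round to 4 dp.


|cross product| = 271.26
|line direction| = sqrt(43.72) = 6.6121
Distance = 271.26/sqrt(43.72) = 41.0247

41.0247


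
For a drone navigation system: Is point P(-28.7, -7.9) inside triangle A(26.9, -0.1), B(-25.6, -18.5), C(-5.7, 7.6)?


Cross products: AB x AP = -613.54, BC x BP = 291.85, CA x CP = -682.4
All same sign? no

No, outside


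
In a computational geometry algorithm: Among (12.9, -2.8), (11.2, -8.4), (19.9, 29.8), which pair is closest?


d(P0,P1) = 5.8523, d(P0,P2) = 33.3431, d(P1,P2) = 39.1782
Closest: P0 and P1

Closest pair: (12.9, -2.8) and (11.2, -8.4), distance = 5.8523


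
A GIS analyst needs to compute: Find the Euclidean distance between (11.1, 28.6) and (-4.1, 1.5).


dx=-15.2, dy=-27.1
d^2 = (-15.2)^2 + (-27.1)^2 = 965.45
d = sqrt(965.45) = 31.0717

31.0717


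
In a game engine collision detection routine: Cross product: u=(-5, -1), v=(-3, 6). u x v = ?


u x v = u_x*v_y - u_y*v_x = (-5)*6 - (-1)*(-3)
= (-30) - 3 = -33

-33


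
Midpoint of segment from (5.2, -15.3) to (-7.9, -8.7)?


M = ((5.2+(-7.9))/2, ((-15.3)+(-8.7))/2)
= (-1.35, -12)

(-1.35, -12)


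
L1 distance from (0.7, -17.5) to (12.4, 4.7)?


|0.7-12.4| + |(-17.5)-4.7| = 11.7 + 22.2 = 33.9

33.9


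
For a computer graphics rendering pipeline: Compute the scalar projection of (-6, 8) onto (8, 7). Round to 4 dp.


u.v = 8, |v| = sqrt(113) = 10.6301
Scalar projection = u.v / |v| = 8 / sqrt(113) = 0.7526

0.7526


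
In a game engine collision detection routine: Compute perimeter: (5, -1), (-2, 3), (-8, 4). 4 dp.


Sides: (5, -1)->(-2, 3): sqrt(65) = 8.062258, (-2, 3)->(-8, 4): sqrt(37) = 6.082763, (-8, 4)->(5, -1): sqrt(194) = 13.928388
Sum = 28.073409
Perimeter = 28.0734

28.0734


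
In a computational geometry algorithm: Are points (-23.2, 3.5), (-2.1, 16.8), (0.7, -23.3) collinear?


Cross product: ((-2.1)-(-23.2))*((-23.3)-3.5) - (16.8-3.5)*(0.7-(-23.2))
= -883.35

No, not collinear


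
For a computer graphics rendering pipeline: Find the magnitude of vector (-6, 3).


|u| = sqrt((-6)^2 + 3^2) = sqrt(45) = 6.7082

6.7082


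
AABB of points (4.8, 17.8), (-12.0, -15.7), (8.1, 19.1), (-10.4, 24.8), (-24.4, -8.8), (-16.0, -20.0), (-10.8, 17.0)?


x range: [-24.4, 8.1]
y range: [-20, 24.8]
Bounding box: (-24.4,-20) to (8.1,24.8)

(-24.4,-20) to (8.1,24.8)


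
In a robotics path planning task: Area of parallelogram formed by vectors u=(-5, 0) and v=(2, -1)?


|u x v| = |(-5)*(-1) - 0*2|
= |5 - 0| = 5

5


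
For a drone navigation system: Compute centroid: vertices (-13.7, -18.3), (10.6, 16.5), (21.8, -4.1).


Centroid = ((x_A+x_B+x_C)/3, (y_A+y_B+y_C)/3)
= (((-13.7)+10.6+21.8)/3, ((-18.3)+16.5+(-4.1))/3)
= (6.2333, -1.9667)

(6.2333, -1.9667)


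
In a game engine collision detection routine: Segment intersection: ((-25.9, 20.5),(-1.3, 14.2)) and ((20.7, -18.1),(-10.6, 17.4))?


Cross products: d1=446.12, d2=-229.99, d3=-655.98, d4=20.13
d1*d2 < 0 and d3*d4 < 0? yes

Yes, they intersect


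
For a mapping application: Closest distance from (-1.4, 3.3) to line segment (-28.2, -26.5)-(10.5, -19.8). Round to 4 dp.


Project P onto AB: t = 0.8018 (clamped to [0,1])
Closest point on segment: (2.8291, -21.128)
Distance: 24.7914

24.7914


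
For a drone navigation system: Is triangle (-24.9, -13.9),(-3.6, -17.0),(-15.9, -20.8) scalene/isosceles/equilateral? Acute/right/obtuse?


Side lengths squared: AB^2=463.3, BC^2=165.73, CA^2=128.61
Sorted: [128.61, 165.73, 463.3]
By sides: Scalene, By angles: Obtuse

Scalene, Obtuse


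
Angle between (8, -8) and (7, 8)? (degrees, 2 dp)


u.v = -8, |u| = sqrt(128) = 11.3137, |v| = sqrt(113) = 10.6301
cos(theta) = u.v/(|u||v|) = -8/sqrt(14464) = -0.066519
theta = acos(-0.066519) = 93.81 degrees

93.81 degrees


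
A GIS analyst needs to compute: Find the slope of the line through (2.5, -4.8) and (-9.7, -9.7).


slope = (y2-y1)/(x2-x1) = ((-9.7)-(-4.8))/((-9.7)-2.5) = (-4.9)/(-12.2) = 0.4016

0.4016


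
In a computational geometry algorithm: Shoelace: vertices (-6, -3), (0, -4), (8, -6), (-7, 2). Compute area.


Shoelace sum: ((-6)*(-4) - 0*(-3)) + (0*(-6) - 8*(-4)) + (8*2 - (-7)*(-6)) + ((-7)*(-3) - (-6)*2)
= 63
Area = |63|/2 = 31.5

31.5


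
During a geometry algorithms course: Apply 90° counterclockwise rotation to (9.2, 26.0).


90° CCW: (x,y) -> (-y, x)
(9.2,26) -> (-26, 9.2)

(-26, 9.2)


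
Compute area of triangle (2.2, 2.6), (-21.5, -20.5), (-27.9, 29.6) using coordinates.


Area = |x_A(y_B-y_C) + x_B(y_C-y_A) + x_C(y_A-y_B)|/2
= |(-110.22) + (-580.5) + (-644.49)|/2
= 1335.21/2 = 667.605

667.605


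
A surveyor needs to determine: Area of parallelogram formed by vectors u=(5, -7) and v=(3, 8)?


|u x v| = |5*8 - (-7)*3|
= |40 - (-21)| = 61

61


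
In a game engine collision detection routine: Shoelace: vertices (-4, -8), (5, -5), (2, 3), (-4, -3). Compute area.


Shoelace sum: ((-4)*(-5) - 5*(-8)) + (5*3 - 2*(-5)) + (2*(-3) - (-4)*3) + ((-4)*(-8) - (-4)*(-3))
= 111
Area = |111|/2 = 55.5

55.5


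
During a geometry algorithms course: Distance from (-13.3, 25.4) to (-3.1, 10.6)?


dx=10.2, dy=-14.8
d^2 = 10.2^2 + (-14.8)^2 = 323.08
d = sqrt(323.08) = 17.9744

17.9744


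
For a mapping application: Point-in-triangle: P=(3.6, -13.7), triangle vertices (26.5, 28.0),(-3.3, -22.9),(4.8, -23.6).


Cross products: AB x AP = 77.05, BC x BP = 79.35, CA x CP = 276.75
All same sign? yes

Yes, inside


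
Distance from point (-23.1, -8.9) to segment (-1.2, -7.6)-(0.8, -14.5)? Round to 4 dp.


Project P onto AB: t = 0 (clamped to [0,1])
Closest point on segment: (-1.2, -7.6)
Distance: 21.9386

21.9386


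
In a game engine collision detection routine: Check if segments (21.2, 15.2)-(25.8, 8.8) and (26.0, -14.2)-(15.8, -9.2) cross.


Cross products: d1=-275.88, d2=-233.6, d3=-104.52, d4=-146.8
d1*d2 < 0 and d3*d4 < 0? no

No, they don't intersect


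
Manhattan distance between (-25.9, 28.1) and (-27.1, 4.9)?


|(-25.9)-(-27.1)| + |28.1-4.9| = 1.2 + 23.2 = 24.4

24.4


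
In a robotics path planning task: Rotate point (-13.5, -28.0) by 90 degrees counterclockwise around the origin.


90° CCW: (x,y) -> (-y, x)
(-13.5,-28) -> (28, -13.5)

(28, -13.5)


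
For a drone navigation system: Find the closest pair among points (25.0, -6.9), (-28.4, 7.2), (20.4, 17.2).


d(P0,P1) = 55.2302, d(P0,P2) = 24.5351, d(P1,P2) = 49.8141
Closest: P0 and P2

Closest pair: (25.0, -6.9) and (20.4, 17.2), distance = 24.5351


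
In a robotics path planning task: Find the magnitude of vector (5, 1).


|u| = sqrt(5^2 + 1^2) = sqrt(26) = 5.099

5.099


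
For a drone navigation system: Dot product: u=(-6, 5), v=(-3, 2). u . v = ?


u . v = u_x*v_x + u_y*v_y = (-6)*(-3) + 5*2
= 18 + 10 = 28

28


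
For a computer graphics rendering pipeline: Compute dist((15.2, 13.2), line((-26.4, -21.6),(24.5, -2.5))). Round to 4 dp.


|cross product| = 976.76
|line direction| = sqrt(2955.62) = 54.3656
Distance = 976.76/sqrt(2955.62) = 17.9665

17.9665


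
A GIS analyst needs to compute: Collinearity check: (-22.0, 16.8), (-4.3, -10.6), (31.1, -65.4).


Cross product: ((-4.3)-(-22))*((-65.4)-16.8) - ((-10.6)-16.8)*(31.1-(-22))
= 0

Yes, collinear


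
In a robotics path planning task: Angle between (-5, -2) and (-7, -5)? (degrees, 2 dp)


u.v = 45, |u| = sqrt(29) = 5.3852, |v| = sqrt(74) = 8.6023
cos(theta) = u.v/(|u||v|) = 45/sqrt(2146) = 0.971399
theta = acos(0.971399) = 13.74 degrees

13.74 degrees


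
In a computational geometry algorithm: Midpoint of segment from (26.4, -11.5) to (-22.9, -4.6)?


M = ((26.4+(-22.9))/2, ((-11.5)+(-4.6))/2)
= (1.75, -8.05)

(1.75, -8.05)


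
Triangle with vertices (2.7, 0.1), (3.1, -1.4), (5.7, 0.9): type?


Side lengths squared: AB^2=2.41, BC^2=12.05, CA^2=9.64
Sorted: [2.41, 9.64, 12.05]
By sides: Scalene, By angles: Right

Scalene, Right


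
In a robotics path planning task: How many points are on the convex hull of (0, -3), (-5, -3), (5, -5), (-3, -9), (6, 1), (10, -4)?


Convex hull vertices (CCW): (-5, -3), (-3, -9), (10, -4), (6, 1)
Count = 4

4


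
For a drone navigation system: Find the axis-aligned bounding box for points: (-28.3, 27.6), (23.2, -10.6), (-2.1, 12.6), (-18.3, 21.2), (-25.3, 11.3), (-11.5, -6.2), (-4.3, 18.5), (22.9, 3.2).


x range: [-28.3, 23.2]
y range: [-10.6, 27.6]
Bounding box: (-28.3,-10.6) to (23.2,27.6)

(-28.3,-10.6) to (23.2,27.6)


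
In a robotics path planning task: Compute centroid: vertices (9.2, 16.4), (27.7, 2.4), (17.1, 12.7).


Centroid = ((x_A+x_B+x_C)/3, (y_A+y_B+y_C)/3)
= ((9.2+27.7+17.1)/3, (16.4+2.4+12.7)/3)
= (18, 10.5)

(18, 10.5)


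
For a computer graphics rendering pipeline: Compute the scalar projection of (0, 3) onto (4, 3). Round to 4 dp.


u.v = 9, |v| = sqrt(25) = 5
Scalar projection = u.v / |v| = 9 / sqrt(25) = 1.8

1.8


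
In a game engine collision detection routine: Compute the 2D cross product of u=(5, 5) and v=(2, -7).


u x v = u_x*v_y - u_y*v_x = 5*(-7) - 5*2
= (-35) - 10 = -45

-45


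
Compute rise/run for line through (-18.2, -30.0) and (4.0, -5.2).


slope = (y2-y1)/(x2-x1) = ((-5.2)-(-30))/(4-(-18.2)) = 24.8/22.2 = 1.1171

1.1171


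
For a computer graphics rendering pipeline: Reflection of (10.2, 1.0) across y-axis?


Reflection over y-axis: (x,y) -> (-x,y)
(10.2, 1) -> (-10.2, 1)

(-10.2, 1)


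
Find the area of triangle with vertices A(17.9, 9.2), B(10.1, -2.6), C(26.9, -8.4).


Area = |x_A(y_B-y_C) + x_B(y_C-y_A) + x_C(y_A-y_B)|/2
= |103.82 + (-177.76) + 317.42|/2
= 243.48/2 = 121.74

121.74


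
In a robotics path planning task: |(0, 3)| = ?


|u| = sqrt(0^2 + 3^2) = sqrt(9) = 3

3


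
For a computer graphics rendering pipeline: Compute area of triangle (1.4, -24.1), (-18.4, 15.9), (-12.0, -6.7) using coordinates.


Area = |x_A(y_B-y_C) + x_B(y_C-y_A) + x_C(y_A-y_B)|/2
= |31.64 + (-320.16) + 480|/2
= 191.48/2 = 95.74

95.74


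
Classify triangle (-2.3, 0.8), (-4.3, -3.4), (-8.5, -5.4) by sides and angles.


Side lengths squared: AB^2=21.64, BC^2=21.64, CA^2=76.88
Sorted: [21.64, 21.64, 76.88]
By sides: Isosceles, By angles: Obtuse

Isosceles, Obtuse


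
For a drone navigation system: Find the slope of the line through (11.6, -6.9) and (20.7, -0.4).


slope = (y2-y1)/(x2-x1) = ((-0.4)-(-6.9))/(20.7-11.6) = 6.5/9.1 = 0.7143

0.7143


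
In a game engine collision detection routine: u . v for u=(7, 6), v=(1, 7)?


u . v = u_x*v_x + u_y*v_y = 7*1 + 6*7
= 7 + 42 = 49

49


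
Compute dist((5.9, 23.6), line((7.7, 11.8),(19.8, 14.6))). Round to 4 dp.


|cross product| = 147.82
|line direction| = sqrt(154.25) = 12.4197
Distance = 147.82/sqrt(154.25) = 11.902

11.902


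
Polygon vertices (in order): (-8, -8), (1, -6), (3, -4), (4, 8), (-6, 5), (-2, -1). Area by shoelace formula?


Shoelace sum: ((-8)*(-6) - 1*(-8)) + (1*(-4) - 3*(-6)) + (3*8 - 4*(-4)) + (4*5 - (-6)*8) + ((-6)*(-1) - (-2)*5) + ((-2)*(-8) - (-8)*(-1))
= 202
Area = |202|/2 = 101

101


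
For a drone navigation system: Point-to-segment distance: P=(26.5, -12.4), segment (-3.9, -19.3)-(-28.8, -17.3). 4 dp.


Project P onto AB: t = 0 (clamped to [0,1])
Closest point on segment: (-3.9, -19.3)
Distance: 31.1732

31.1732


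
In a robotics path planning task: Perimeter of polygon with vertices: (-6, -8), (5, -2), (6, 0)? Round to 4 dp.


Sides: (-6, -8)->(5, -2): sqrt(157) = 12.529964, (5, -2)->(6, 0): sqrt(5) = 2.236068, (6, 0)->(-6, -8): sqrt(208) = 14.422205
Sum = 29.188237
Perimeter = 29.1882

29.1882


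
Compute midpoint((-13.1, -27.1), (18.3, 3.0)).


M = (((-13.1)+18.3)/2, ((-27.1)+3)/2)
= (2.6, -12.05)

(2.6, -12.05)


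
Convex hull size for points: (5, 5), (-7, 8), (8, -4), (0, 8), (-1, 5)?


Convex hull vertices (CCW): (-7, 8), (8, -4), (5, 5), (0, 8)
Count = 4

4


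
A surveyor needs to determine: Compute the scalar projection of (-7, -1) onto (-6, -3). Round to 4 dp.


u.v = 45, |v| = sqrt(45) = 6.7082
Scalar projection = u.v / |v| = 45 / sqrt(45) = 6.7082

6.7082


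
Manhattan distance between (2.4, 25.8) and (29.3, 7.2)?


|2.4-29.3| + |25.8-7.2| = 26.9 + 18.6 = 45.5

45.5


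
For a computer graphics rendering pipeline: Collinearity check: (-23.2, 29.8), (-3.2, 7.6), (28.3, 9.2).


Cross product: ((-3.2)-(-23.2))*(9.2-29.8) - (7.6-29.8)*(28.3-(-23.2))
= 731.3

No, not collinear


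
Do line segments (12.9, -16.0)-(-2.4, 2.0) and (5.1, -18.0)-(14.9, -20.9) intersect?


Cross products: d1=42.22, d2=174.25, d3=171, d4=38.97
d1*d2 < 0 and d3*d4 < 0? no

No, they don't intersect


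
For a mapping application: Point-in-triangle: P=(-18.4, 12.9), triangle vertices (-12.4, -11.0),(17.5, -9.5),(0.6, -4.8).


Cross products: AB x AP = 723.61, BC x BP = -209.83, CA x CP = -347.9
All same sign? no

No, outside


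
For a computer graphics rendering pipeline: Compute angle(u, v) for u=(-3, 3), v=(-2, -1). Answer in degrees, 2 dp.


u.v = 3, |u| = sqrt(18) = 4.2426, |v| = sqrt(5) = 2.2361
cos(theta) = u.v/(|u||v|) = 3/sqrt(90) = 0.316228
theta = acos(0.316228) = 71.57 degrees

71.57 degrees


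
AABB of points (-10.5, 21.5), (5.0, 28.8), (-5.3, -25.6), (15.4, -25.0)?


x range: [-10.5, 15.4]
y range: [-25.6, 28.8]
Bounding box: (-10.5,-25.6) to (15.4,28.8)

(-10.5,-25.6) to (15.4,28.8)


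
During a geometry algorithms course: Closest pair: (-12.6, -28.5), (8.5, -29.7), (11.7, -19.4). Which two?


d(P0,P1) = 21.1341, d(P0,P2) = 25.948, d(P1,P2) = 10.7856
Closest: P1 and P2

Closest pair: (8.5, -29.7) and (11.7, -19.4), distance = 10.7856


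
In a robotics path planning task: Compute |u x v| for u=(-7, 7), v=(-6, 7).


|u x v| = |(-7)*7 - 7*(-6)|
= |(-49) - (-42)| = 7

7


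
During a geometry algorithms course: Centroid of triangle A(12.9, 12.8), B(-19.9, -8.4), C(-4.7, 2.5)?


Centroid = ((x_A+x_B+x_C)/3, (y_A+y_B+y_C)/3)
= ((12.9+(-19.9)+(-4.7))/3, (12.8+(-8.4)+2.5)/3)
= (-3.9, 2.3)

(-3.9, 2.3)


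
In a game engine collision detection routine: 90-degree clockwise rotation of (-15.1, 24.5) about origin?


90° CW: (x,y) -> (y, -x)
(-15.1,24.5) -> (24.5, 15.1)

(24.5, 15.1)


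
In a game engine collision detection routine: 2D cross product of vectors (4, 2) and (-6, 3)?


u x v = u_x*v_y - u_y*v_x = 4*3 - 2*(-6)
= 12 - (-12) = 24

24


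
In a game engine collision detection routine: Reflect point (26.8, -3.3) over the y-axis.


Reflection over y-axis: (x,y) -> (-x,y)
(26.8, -3.3) -> (-26.8, -3.3)

(-26.8, -3.3)


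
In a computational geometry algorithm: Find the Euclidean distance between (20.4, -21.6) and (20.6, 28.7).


dx=0.2, dy=50.3
d^2 = 0.2^2 + 50.3^2 = 2530.13
d = sqrt(2530.13) = 50.3004

50.3004


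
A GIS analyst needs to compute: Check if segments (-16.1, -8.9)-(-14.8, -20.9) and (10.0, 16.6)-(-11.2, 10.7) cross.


Cross products: d1=386.61, d2=648.68, d3=346.35, d4=84.28
d1*d2 < 0 and d3*d4 < 0? no

No, they don't intersect


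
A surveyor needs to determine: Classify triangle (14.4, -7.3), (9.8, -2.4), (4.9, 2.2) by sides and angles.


Side lengths squared: AB^2=45.17, BC^2=45.17, CA^2=180.5
Sorted: [45.17, 45.17, 180.5]
By sides: Isosceles, By angles: Obtuse

Isosceles, Obtuse


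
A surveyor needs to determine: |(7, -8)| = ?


|u| = sqrt(7^2 + (-8)^2) = sqrt(113) = 10.6301

10.6301


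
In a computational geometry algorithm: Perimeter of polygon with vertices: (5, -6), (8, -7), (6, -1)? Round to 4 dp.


Sides: (5, -6)->(8, -7): sqrt(10) = 3.162278, (8, -7)->(6, -1): sqrt(40) = 6.324555, (6, -1)->(5, -6): sqrt(26) = 5.09902
Sum = 14.585853
Perimeter = 14.5859

14.5859


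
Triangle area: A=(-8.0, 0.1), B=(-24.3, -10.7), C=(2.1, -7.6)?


Area = |x_A(y_B-y_C) + x_B(y_C-y_A) + x_C(y_A-y_B)|/2
= |24.8 + 187.11 + 22.68|/2
= 234.59/2 = 117.295

117.295


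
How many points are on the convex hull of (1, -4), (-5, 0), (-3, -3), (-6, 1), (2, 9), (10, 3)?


Convex hull vertices (CCW): (-6, 1), (-3, -3), (1, -4), (10, 3), (2, 9)
Count = 5

5


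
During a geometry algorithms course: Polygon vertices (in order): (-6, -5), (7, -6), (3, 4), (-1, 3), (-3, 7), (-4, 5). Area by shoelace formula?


Shoelace sum: ((-6)*(-6) - 7*(-5)) + (7*4 - 3*(-6)) + (3*3 - (-1)*4) + ((-1)*7 - (-3)*3) + ((-3)*5 - (-4)*7) + ((-4)*(-5) - (-6)*5)
= 195
Area = |195|/2 = 97.5

97.5


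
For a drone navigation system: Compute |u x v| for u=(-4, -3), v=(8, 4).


|u x v| = |(-4)*4 - (-3)*8|
= |(-16) - (-24)| = 8

8


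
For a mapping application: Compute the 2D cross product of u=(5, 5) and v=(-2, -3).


u x v = u_x*v_y - u_y*v_x = 5*(-3) - 5*(-2)
= (-15) - (-10) = -5

-5


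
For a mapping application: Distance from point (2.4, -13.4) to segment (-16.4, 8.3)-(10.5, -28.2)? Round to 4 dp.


Project P onto AB: t = 0.6313 (clamped to [0,1])
Closest point on segment: (0.5807, -14.7408)
Distance: 2.26

2.26


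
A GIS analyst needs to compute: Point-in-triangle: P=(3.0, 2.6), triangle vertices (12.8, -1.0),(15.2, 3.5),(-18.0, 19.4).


Cross products: AB x AP = 52.74, BC x BP = 223.86, CA x CP = -89.04
All same sign? no

No, outside


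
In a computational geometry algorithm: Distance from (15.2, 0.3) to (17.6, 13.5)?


dx=2.4, dy=13.2
d^2 = 2.4^2 + 13.2^2 = 180
d = sqrt(180) = 13.4164

13.4164


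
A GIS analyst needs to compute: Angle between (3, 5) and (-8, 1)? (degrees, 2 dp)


u.v = -19, |u| = sqrt(34) = 5.831, |v| = sqrt(65) = 8.0623
cos(theta) = u.v/(|u||v|) = -19/sqrt(2210) = -0.404164
theta = acos(-0.404164) = 113.84 degrees

113.84 degrees


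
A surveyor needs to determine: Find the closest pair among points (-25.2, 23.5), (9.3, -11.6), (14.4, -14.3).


d(P0,P1) = 49.2165, d(P0,P2) = 54.7449, d(P1,P2) = 5.7706
Closest: P1 and P2

Closest pair: (9.3, -11.6) and (14.4, -14.3), distance = 5.7706


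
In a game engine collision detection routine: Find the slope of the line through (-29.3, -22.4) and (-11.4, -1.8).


slope = (y2-y1)/(x2-x1) = ((-1.8)-(-22.4))/((-11.4)-(-29.3)) = 20.6/17.9 = 1.1508

1.1508


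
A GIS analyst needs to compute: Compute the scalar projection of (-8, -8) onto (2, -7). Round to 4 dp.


u.v = 40, |v| = sqrt(53) = 7.2801
Scalar projection = u.v / |v| = 40 / sqrt(53) = 5.4944

5.4944


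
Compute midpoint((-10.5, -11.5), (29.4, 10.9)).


M = (((-10.5)+29.4)/2, ((-11.5)+10.9)/2)
= (9.45, -0.3)

(9.45, -0.3)


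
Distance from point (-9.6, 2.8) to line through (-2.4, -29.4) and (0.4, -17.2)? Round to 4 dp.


|cross product| = 178
|line direction| = sqrt(156.68) = 12.5172
Distance = 178/sqrt(156.68) = 14.2204

14.2204


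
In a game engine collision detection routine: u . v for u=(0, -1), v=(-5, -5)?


u . v = u_x*v_x + u_y*v_y = 0*(-5) + (-1)*(-5)
= 0 + 5 = 5

5


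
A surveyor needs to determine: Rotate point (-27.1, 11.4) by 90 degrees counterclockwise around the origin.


90° CCW: (x,y) -> (-y, x)
(-27.1,11.4) -> (-11.4, -27.1)

(-11.4, -27.1)


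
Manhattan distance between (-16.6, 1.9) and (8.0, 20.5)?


|(-16.6)-8| + |1.9-20.5| = 24.6 + 18.6 = 43.2

43.2


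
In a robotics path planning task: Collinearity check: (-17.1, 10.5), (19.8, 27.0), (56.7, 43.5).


Cross product: (19.8-(-17.1))*(43.5-10.5) - (27-10.5)*(56.7-(-17.1))
= 0

Yes, collinear


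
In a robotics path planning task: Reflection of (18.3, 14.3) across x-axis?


Reflection over x-axis: (x,y) -> (x,-y)
(18.3, 14.3) -> (18.3, -14.3)

(18.3, -14.3)


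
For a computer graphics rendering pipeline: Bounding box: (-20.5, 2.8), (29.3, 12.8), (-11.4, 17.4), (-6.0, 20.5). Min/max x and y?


x range: [-20.5, 29.3]
y range: [2.8, 20.5]
Bounding box: (-20.5,2.8) to (29.3,20.5)

(-20.5,2.8) to (29.3,20.5)


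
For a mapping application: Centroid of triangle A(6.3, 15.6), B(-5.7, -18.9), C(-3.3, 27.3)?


Centroid = ((x_A+x_B+x_C)/3, (y_A+y_B+y_C)/3)
= ((6.3+(-5.7)+(-3.3))/3, (15.6+(-18.9)+27.3)/3)
= (-0.9, 8)

(-0.9, 8)


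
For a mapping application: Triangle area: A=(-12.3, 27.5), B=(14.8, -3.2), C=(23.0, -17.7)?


Area = |x_A(y_B-y_C) + x_B(y_C-y_A) + x_C(y_A-y_B)|/2
= |(-178.35) + (-668.96) + 706.1|/2
= 141.21/2 = 70.605

70.605


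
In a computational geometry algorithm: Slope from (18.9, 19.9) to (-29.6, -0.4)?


slope = (y2-y1)/(x2-x1) = ((-0.4)-19.9)/((-29.6)-18.9) = (-20.3)/(-48.5) = 0.4186

0.4186


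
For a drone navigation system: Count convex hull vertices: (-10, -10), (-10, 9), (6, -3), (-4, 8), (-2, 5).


Convex hull vertices (CCW): (-10, -10), (6, -3), (-4, 8), (-10, 9)
Count = 4

4


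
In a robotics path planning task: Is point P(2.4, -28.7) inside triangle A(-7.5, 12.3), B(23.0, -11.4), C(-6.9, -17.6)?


Cross products: AB x AP = -1015.87, BC x BP = 389.55, CA x CP = -271.41
All same sign? no

No, outside


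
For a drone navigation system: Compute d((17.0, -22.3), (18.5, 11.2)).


dx=1.5, dy=33.5
d^2 = 1.5^2 + 33.5^2 = 1124.5
d = sqrt(1124.5) = 33.5336

33.5336


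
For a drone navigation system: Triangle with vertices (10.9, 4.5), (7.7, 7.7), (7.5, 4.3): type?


Side lengths squared: AB^2=20.48, BC^2=11.6, CA^2=11.6
Sorted: [11.6, 11.6, 20.48]
By sides: Isosceles, By angles: Acute

Isosceles, Acute


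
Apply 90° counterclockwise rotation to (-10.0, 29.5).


90° CCW: (x,y) -> (-y, x)
(-10,29.5) -> (-29.5, -10)

(-29.5, -10)


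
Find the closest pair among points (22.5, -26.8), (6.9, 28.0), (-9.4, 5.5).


d(P0,P1) = 56.9772, d(P0,P2) = 45.3971, d(P1,P2) = 27.7838
Closest: P1 and P2

Closest pair: (6.9, 28.0) and (-9.4, 5.5), distance = 27.7838


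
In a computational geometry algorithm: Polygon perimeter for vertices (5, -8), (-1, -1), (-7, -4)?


Sides: (5, -8)->(-1, -1): sqrt(85) = 9.219544, (-1, -1)->(-7, -4): sqrt(45) = 6.708204, (-7, -4)->(5, -8): sqrt(160) = 12.649111
Sum = 28.576859
Perimeter = 28.5769

28.5769


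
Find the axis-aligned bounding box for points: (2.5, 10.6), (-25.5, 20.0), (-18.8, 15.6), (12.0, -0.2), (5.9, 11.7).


x range: [-25.5, 12]
y range: [-0.2, 20]
Bounding box: (-25.5,-0.2) to (12,20)

(-25.5,-0.2) to (12,20)


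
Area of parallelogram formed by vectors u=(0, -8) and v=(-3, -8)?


|u x v| = |0*(-8) - (-8)*(-3)|
= |0 - 24| = 24

24


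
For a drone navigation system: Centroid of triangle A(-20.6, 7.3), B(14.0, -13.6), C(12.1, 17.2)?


Centroid = ((x_A+x_B+x_C)/3, (y_A+y_B+y_C)/3)
= (((-20.6)+14+12.1)/3, (7.3+(-13.6)+17.2)/3)
= (1.8333, 3.6333)

(1.8333, 3.6333)


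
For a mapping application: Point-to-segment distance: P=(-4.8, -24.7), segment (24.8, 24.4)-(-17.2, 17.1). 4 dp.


Project P onto AB: t = 0.8813 (clamped to [0,1])
Closest point on segment: (-12.2158, 17.9663)
Distance: 43.306

43.306


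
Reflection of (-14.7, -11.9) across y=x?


Reflection over y=x: (x,y) -> (y,x)
(-14.7, -11.9) -> (-11.9, -14.7)

(-11.9, -14.7)


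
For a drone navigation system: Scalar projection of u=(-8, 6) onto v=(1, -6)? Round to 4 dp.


u.v = -44, |v| = sqrt(37) = 6.0828
Scalar projection = u.v / |v| = -44 / sqrt(37) = -7.2336

-7.2336


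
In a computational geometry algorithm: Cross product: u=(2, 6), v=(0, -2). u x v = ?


u x v = u_x*v_y - u_y*v_x = 2*(-2) - 6*0
= (-4) - 0 = -4

-4


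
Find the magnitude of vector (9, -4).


|u| = sqrt(9^2 + (-4)^2) = sqrt(97) = 9.8489

9.8489


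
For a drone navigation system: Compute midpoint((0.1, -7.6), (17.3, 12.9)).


M = ((0.1+17.3)/2, ((-7.6)+12.9)/2)
= (8.7, 2.65)

(8.7, 2.65)


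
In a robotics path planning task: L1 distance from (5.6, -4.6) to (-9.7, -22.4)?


|5.6-(-9.7)| + |(-4.6)-(-22.4)| = 15.3 + 17.8 = 33.1

33.1


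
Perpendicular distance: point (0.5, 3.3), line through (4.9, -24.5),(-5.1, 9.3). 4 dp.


|cross product| = 129.28
|line direction| = sqrt(1242.44) = 35.2483
Distance = 129.28/sqrt(1242.44) = 3.6677

3.6677


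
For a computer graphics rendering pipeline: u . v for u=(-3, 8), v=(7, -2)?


u . v = u_x*v_x + u_y*v_y = (-3)*7 + 8*(-2)
= (-21) + (-16) = -37

-37


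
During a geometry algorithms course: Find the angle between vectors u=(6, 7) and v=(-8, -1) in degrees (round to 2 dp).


u.v = -55, |u| = sqrt(85) = 9.2195, |v| = sqrt(65) = 8.0623
cos(theta) = u.v/(|u||v|) = -55/sqrt(5525) = -0.73994
theta = acos(-0.73994) = 137.73 degrees

137.73 degrees


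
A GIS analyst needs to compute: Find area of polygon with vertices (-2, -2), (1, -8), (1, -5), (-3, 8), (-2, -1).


Shoelace sum: ((-2)*(-8) - 1*(-2)) + (1*(-5) - 1*(-8)) + (1*8 - (-3)*(-5)) + ((-3)*(-1) - (-2)*8) + ((-2)*(-2) - (-2)*(-1))
= 35
Area = |35|/2 = 17.5

17.5


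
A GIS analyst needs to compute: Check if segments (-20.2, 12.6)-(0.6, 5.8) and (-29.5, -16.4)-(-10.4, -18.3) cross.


Cross products: d1=571.57, d2=481.21, d3=-666.44, d4=-576.08
d1*d2 < 0 and d3*d4 < 0? no

No, they don't intersect


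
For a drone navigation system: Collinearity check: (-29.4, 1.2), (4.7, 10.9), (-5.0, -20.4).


Cross product: (4.7-(-29.4))*((-20.4)-1.2) - (10.9-1.2)*((-5)-(-29.4))
= -973.24

No, not collinear


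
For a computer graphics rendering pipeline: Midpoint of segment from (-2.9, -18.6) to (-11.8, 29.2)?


M = (((-2.9)+(-11.8))/2, ((-18.6)+29.2)/2)
= (-7.35, 5.3)

(-7.35, 5.3)


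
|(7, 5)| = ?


|u| = sqrt(7^2 + 5^2) = sqrt(74) = 8.6023

8.6023


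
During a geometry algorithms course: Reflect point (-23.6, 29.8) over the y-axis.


Reflection over y-axis: (x,y) -> (-x,y)
(-23.6, 29.8) -> (23.6, 29.8)

(23.6, 29.8)


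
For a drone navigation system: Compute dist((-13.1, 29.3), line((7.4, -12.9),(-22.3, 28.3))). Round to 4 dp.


|cross product| = 408.74
|line direction| = sqrt(2579.53) = 50.7891
Distance = 408.74/sqrt(2579.53) = 8.0478

8.0478


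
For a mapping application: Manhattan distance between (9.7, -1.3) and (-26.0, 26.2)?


|9.7-(-26)| + |(-1.3)-26.2| = 35.7 + 27.5 = 63.2

63.2


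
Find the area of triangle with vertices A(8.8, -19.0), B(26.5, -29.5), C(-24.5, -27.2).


Area = |x_A(y_B-y_C) + x_B(y_C-y_A) + x_C(y_A-y_B)|/2
= |(-20.24) + (-217.3) + (-257.25)|/2
= 494.79/2 = 247.395

247.395


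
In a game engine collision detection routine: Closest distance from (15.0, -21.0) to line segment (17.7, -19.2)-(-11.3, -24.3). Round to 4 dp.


Project P onto AB: t = 0.1009 (clamped to [0,1])
Closest point on segment: (14.7739, -19.7146)
Distance: 1.3051

1.3051


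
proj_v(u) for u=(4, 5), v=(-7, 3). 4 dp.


u.v = -13, |v| = sqrt(58) = 7.6158
Scalar projection = u.v / |v| = -13 / sqrt(58) = -1.707

-1.707


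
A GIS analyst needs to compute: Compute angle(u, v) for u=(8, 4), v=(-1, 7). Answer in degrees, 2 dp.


u.v = 20, |u| = sqrt(80) = 8.9443, |v| = sqrt(50) = 7.0711
cos(theta) = u.v/(|u||v|) = 20/sqrt(4000) = 0.316228
theta = acos(0.316228) = 71.57 degrees

71.57 degrees


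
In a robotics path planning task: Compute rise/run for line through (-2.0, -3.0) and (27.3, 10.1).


slope = (y2-y1)/(x2-x1) = (10.1-(-3))/(27.3-(-2)) = 13.1/29.3 = 0.4471

0.4471


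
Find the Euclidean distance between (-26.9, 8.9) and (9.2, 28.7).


dx=36.1, dy=19.8
d^2 = 36.1^2 + 19.8^2 = 1695.25
d = sqrt(1695.25) = 41.1734

41.1734


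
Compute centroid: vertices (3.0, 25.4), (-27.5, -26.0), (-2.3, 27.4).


Centroid = ((x_A+x_B+x_C)/3, (y_A+y_B+y_C)/3)
= ((3+(-27.5)+(-2.3))/3, (25.4+(-26)+27.4)/3)
= (-8.9333, 8.9333)

(-8.9333, 8.9333)


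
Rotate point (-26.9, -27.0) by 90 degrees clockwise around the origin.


90° CW: (x,y) -> (y, -x)
(-26.9,-27) -> (-27, 26.9)

(-27, 26.9)


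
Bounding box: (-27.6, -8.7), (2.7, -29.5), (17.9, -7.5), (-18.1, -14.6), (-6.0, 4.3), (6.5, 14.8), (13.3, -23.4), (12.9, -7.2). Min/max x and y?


x range: [-27.6, 17.9]
y range: [-29.5, 14.8]
Bounding box: (-27.6,-29.5) to (17.9,14.8)

(-27.6,-29.5) to (17.9,14.8)


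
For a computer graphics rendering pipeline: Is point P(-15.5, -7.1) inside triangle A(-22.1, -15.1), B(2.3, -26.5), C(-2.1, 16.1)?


Cross products: AB x AP = 270.44, BC x BP = 672.92, CA x CP = 45.92
All same sign? yes

Yes, inside


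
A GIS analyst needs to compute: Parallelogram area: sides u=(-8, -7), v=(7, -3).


|u x v| = |(-8)*(-3) - (-7)*7|
= |24 - (-49)| = 73

73


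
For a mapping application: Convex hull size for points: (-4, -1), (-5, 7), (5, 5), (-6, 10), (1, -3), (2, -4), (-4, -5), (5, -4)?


Convex hull vertices (CCW): (-6, 10), (-4, -5), (5, -4), (5, 5)
Count = 4

4


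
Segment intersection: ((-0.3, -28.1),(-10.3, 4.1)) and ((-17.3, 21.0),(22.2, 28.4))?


Cross products: d1=-2065.25, d2=-719.35, d3=56.4, d4=-1289.5
d1*d2 < 0 and d3*d4 < 0? no

No, they don't intersect


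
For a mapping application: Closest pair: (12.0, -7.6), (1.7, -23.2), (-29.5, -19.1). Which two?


d(P0,P1) = 18.6936, d(P0,P2) = 43.0639, d(P1,P2) = 31.4682
Closest: P0 and P1

Closest pair: (12.0, -7.6) and (1.7, -23.2), distance = 18.6936


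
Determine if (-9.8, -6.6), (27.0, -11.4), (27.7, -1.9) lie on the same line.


Cross product: (27-(-9.8))*((-1.9)-(-6.6)) - ((-11.4)-(-6.6))*(27.7-(-9.8))
= 352.96

No, not collinear


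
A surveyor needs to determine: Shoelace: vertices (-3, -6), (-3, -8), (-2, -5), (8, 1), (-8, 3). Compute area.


Shoelace sum: ((-3)*(-8) - (-3)*(-6)) + ((-3)*(-5) - (-2)*(-8)) + ((-2)*1 - 8*(-5)) + (8*3 - (-8)*1) + ((-8)*(-6) - (-3)*3)
= 132
Area = |132|/2 = 66

66


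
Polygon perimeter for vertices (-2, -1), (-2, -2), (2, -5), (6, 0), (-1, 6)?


Sides: (-2, -1)->(-2, -2): sqrt(1) = 1, (-2, -2)->(2, -5): sqrt(25) = 5, (2, -5)->(6, 0): sqrt(41) = 6.403124, (6, 0)->(-1, 6): sqrt(85) = 9.219544, (-1, 6)->(-2, -1): sqrt(50) = 7.071068
Sum = 28.693736
Perimeter = 28.6937

28.6937


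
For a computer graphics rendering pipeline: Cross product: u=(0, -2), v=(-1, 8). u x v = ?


u x v = u_x*v_y - u_y*v_x = 0*8 - (-2)*(-1)
= 0 - 2 = -2

-2


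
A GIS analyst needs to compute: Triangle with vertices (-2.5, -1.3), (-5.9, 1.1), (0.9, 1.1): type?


Side lengths squared: AB^2=17.32, BC^2=46.24, CA^2=17.32
Sorted: [17.32, 17.32, 46.24]
By sides: Isosceles, By angles: Obtuse

Isosceles, Obtuse


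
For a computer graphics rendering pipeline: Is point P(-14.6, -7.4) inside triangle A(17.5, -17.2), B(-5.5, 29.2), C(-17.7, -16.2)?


Cross products: AB x AP = 1264.04, BC x BP = 33.38, CA x CP = 312.86
All same sign? yes

Yes, inside


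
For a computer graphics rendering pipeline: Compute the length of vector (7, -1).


|u| = sqrt(7^2 + (-1)^2) = sqrt(50) = 7.0711

7.0711


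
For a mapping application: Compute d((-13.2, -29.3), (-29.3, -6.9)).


dx=-16.1, dy=22.4
d^2 = (-16.1)^2 + 22.4^2 = 760.97
d = sqrt(760.97) = 27.5857

27.5857


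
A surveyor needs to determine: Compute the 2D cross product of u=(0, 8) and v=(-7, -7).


u x v = u_x*v_y - u_y*v_x = 0*(-7) - 8*(-7)
= 0 - (-56) = 56

56


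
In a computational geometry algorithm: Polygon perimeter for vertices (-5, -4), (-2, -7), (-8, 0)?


Sides: (-5, -4)->(-2, -7): sqrt(18) = 4.242641, (-2, -7)->(-8, 0): sqrt(85) = 9.219544, (-8, 0)->(-5, -4): sqrt(25) = 5
Sum = 18.462185
Perimeter = 18.4622

18.4622


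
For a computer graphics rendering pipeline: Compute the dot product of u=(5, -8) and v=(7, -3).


u . v = u_x*v_x + u_y*v_y = 5*7 + (-8)*(-3)
= 35 + 24 = 59

59


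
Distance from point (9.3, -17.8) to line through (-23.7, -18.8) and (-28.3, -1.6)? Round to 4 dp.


|cross product| = 572.2
|line direction| = sqrt(317) = 17.8045
Distance = 572.2/sqrt(317) = 32.138

32.138


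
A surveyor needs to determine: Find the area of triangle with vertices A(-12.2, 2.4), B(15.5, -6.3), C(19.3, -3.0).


Area = |x_A(y_B-y_C) + x_B(y_C-y_A) + x_C(y_A-y_B)|/2
= |40.26 + (-83.7) + 167.91|/2
= 124.47/2 = 62.235

62.235


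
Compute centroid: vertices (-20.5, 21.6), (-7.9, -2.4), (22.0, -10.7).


Centroid = ((x_A+x_B+x_C)/3, (y_A+y_B+y_C)/3)
= (((-20.5)+(-7.9)+22)/3, (21.6+(-2.4)+(-10.7))/3)
= (-2.1333, 2.8333)

(-2.1333, 2.8333)


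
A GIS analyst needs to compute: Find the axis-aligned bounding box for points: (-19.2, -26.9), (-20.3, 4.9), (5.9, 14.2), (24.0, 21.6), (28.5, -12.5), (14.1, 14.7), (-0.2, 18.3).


x range: [-20.3, 28.5]
y range: [-26.9, 21.6]
Bounding box: (-20.3,-26.9) to (28.5,21.6)

(-20.3,-26.9) to (28.5,21.6)


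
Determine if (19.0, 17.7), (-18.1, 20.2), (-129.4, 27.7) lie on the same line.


Cross product: ((-18.1)-19)*(27.7-17.7) - (20.2-17.7)*((-129.4)-19)
= 0

Yes, collinear


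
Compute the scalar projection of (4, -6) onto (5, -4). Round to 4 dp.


u.v = 44, |v| = sqrt(41) = 6.4031
Scalar projection = u.v / |v| = 44 / sqrt(41) = 6.8716

6.8716


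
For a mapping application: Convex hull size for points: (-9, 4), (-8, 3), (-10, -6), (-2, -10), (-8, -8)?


Convex hull vertices (CCW): (-10, -6), (-8, -8), (-2, -10), (-8, 3), (-9, 4)
Count = 5

5


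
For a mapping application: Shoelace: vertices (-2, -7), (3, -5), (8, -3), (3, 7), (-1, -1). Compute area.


Shoelace sum: ((-2)*(-5) - 3*(-7)) + (3*(-3) - 8*(-5)) + (8*7 - 3*(-3)) + (3*(-1) - (-1)*7) + ((-1)*(-7) - (-2)*(-1))
= 136
Area = |136|/2 = 68

68


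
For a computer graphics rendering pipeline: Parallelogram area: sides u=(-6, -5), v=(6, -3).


|u x v| = |(-6)*(-3) - (-5)*6|
= |18 - (-30)| = 48

48


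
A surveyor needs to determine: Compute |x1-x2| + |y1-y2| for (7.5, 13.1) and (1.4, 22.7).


|7.5-1.4| + |13.1-22.7| = 6.1 + 9.6 = 15.7

15.7


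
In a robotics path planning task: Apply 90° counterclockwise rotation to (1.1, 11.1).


90° CCW: (x,y) -> (-y, x)
(1.1,11.1) -> (-11.1, 1.1)

(-11.1, 1.1)


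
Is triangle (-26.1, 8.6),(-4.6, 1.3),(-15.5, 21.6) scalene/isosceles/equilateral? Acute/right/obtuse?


Side lengths squared: AB^2=515.54, BC^2=530.9, CA^2=281.36
Sorted: [281.36, 515.54, 530.9]
By sides: Scalene, By angles: Acute

Scalene, Acute


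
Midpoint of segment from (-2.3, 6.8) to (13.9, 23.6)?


M = (((-2.3)+13.9)/2, (6.8+23.6)/2)
= (5.8, 15.2)

(5.8, 15.2)


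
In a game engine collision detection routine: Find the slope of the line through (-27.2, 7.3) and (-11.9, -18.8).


slope = (y2-y1)/(x2-x1) = ((-18.8)-7.3)/((-11.9)-(-27.2)) = (-26.1)/15.3 = -1.7059

-1.7059


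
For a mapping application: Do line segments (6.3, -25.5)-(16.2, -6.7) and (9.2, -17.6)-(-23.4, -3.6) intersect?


Cross products: d1=298.14, d2=-453.34, d3=23.69, d4=775.17
d1*d2 < 0 and d3*d4 < 0? no

No, they don't intersect


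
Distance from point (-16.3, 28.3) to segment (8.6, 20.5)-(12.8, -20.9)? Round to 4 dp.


Project P onto AB: t = 0 (clamped to [0,1])
Closest point on segment: (8.6, 20.5)
Distance: 26.0931

26.0931


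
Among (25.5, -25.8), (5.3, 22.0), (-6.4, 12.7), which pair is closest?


d(P0,P1) = 51.893, d(P0,P2) = 49.9986, d(P1,P2) = 14.9459
Closest: P1 and P2

Closest pair: (5.3, 22.0) and (-6.4, 12.7), distance = 14.9459


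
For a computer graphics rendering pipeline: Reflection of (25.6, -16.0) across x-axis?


Reflection over x-axis: (x,y) -> (x,-y)
(25.6, -16) -> (25.6, 16)

(25.6, 16)


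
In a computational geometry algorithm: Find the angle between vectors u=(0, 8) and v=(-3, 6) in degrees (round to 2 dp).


u.v = 48, |u| = sqrt(64) = 8, |v| = sqrt(45) = 6.7082
cos(theta) = u.v/(|u||v|) = 48/sqrt(2880) = 0.894427
theta = acos(0.894427) = 26.57 degrees

26.57 degrees


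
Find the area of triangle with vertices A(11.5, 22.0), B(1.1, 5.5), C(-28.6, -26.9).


Area = |x_A(y_B-y_C) + x_B(y_C-y_A) + x_C(y_A-y_B)|/2
= |372.6 + (-53.79) + (-471.9)|/2
= 153.09/2 = 76.545

76.545


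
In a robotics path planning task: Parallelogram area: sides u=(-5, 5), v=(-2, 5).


|u x v| = |(-5)*5 - 5*(-2)|
= |(-25) - (-10)| = 15

15


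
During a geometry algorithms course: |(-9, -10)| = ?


|u| = sqrt((-9)^2 + (-10)^2) = sqrt(181) = 13.4536

13.4536


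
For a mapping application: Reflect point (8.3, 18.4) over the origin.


Reflection over origin: (x,y) -> (-x,-y)
(8.3, 18.4) -> (-8.3, -18.4)

(-8.3, -18.4)


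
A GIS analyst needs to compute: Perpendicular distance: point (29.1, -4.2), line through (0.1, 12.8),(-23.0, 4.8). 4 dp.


|cross product| = 624.7
|line direction| = sqrt(597.61) = 24.4461
Distance = 624.7/sqrt(597.61) = 25.5542

25.5542


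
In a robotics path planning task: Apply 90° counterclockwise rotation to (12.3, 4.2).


90° CCW: (x,y) -> (-y, x)
(12.3,4.2) -> (-4.2, 12.3)

(-4.2, 12.3)


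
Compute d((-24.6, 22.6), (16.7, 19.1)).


dx=41.3, dy=-3.5
d^2 = 41.3^2 + (-3.5)^2 = 1717.94
d = sqrt(1717.94) = 41.448

41.448


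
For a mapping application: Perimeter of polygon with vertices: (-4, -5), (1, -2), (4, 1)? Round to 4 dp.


Sides: (-4, -5)->(1, -2): sqrt(34) = 5.830952, (1, -2)->(4, 1): sqrt(18) = 4.242641, (4, 1)->(-4, -5): sqrt(100) = 10
Sum = 20.073593
Perimeter = 20.0736

20.0736


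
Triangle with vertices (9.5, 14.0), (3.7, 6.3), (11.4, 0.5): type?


Side lengths squared: AB^2=92.93, BC^2=92.93, CA^2=185.86
Sorted: [92.93, 92.93, 185.86]
By sides: Isosceles, By angles: Right

Isosceles, Right


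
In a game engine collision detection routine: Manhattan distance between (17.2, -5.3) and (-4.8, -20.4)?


|17.2-(-4.8)| + |(-5.3)-(-20.4)| = 22 + 15.1 = 37.1

37.1


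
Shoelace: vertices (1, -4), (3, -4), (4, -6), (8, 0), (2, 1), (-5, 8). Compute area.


Shoelace sum: (1*(-4) - 3*(-4)) + (3*(-6) - 4*(-4)) + (4*0 - 8*(-6)) + (8*1 - 2*0) + (2*8 - (-5)*1) + ((-5)*(-4) - 1*8)
= 95
Area = |95|/2 = 47.5

47.5


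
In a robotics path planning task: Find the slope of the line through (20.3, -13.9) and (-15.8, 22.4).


slope = (y2-y1)/(x2-x1) = (22.4-(-13.9))/((-15.8)-20.3) = 36.3/(-36.1) = -1.0055

-1.0055


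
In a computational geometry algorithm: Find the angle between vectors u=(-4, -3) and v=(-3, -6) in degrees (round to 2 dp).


u.v = 30, |u| = sqrt(25) = 5, |v| = sqrt(45) = 6.7082
cos(theta) = u.v/(|u||v|) = 30/sqrt(1125) = 0.894427
theta = acos(0.894427) = 26.57 degrees

26.57 degrees


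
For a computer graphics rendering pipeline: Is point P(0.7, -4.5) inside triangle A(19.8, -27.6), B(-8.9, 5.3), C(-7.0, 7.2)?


Cross products: AB x AP = -34.58, BC x BP = -36.86, CA x CP = -45.6
All same sign? yes

Yes, inside
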